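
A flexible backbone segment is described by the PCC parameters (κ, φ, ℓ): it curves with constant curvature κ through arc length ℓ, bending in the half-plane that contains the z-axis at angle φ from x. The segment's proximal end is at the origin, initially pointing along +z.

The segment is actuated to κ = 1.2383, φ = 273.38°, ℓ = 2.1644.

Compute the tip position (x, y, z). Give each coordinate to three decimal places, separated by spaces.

θ = κ·ℓ = 1.2383 × 2.1644 = 2.68018 rad
ρ = (1 − cos θ)/κ = (1 − -0.89542)/1.2383 = 1.53067
z = sin θ / κ = 0.44522/1.2383 = 0.35954
x = ρ cos φ = 1.53067 × cos(273.38°) = 0.09024
y = ρ sin φ = 1.53067 × sin(273.38°) = -1.52800

0.090 -1.528 0.360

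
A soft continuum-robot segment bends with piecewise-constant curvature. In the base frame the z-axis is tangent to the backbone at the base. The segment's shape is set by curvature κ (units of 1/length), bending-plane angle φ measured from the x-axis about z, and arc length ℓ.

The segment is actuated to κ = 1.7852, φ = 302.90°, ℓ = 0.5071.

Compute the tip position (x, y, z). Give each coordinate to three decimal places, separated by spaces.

0.116 -0.180 0.441

θ = κ·ℓ = 1.7852 × 0.5071 = 0.90527 rad
ρ = (1 − cos θ)/κ = (1 − 0.61747)/1.7852 = 0.21428
z = sin θ / κ = 0.78659/1.7852 = 0.44062
x = ρ cos φ = 0.21428 × cos(302.90°) = 0.11639
y = ρ sin φ = 0.21428 × sin(302.90°) = -0.17991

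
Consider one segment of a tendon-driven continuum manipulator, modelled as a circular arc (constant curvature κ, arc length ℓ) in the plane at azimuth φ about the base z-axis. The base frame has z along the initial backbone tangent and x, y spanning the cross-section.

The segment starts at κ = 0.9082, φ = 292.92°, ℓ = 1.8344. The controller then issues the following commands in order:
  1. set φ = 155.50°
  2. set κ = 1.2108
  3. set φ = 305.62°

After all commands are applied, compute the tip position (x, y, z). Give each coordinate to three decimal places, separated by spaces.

0.772 -1.078 0.657

initial: κ=0.9082, φ=292.92°, ℓ=1.8344
cmd 1: set φ=155.50° → (κ,φ,ℓ)=(0.9082,155.50°,1.8344) → tip=(-1.0972,0.5000,1.0961)
cmd 2: set κ=1.2108 → (κ,φ,ℓ)=(1.2108,155.50°,1.8344) → tip=(-1.2065,0.5498,0.6573)
cmd 3: set φ=305.62° → (κ,φ,ℓ)=(1.2108,305.62°,1.8344) → tip=(0.7722,-1.0778,0.6573)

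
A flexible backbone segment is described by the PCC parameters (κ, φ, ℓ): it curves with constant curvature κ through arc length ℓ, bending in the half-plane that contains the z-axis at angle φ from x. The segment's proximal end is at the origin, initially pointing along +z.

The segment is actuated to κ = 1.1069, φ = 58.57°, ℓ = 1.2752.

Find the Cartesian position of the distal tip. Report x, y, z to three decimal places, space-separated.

θ = κ·ℓ = 1.1069 × 1.2752 = 1.41152 rad
ρ = (1 − cos θ)/κ = (1 − 0.15860)/1.1069 = 0.76014
z = sin θ / κ = 0.98734/1.1069 = 0.89199
x = ρ cos φ = 0.76014 × cos(58.57°) = 0.39638
y = ρ sin φ = 0.76014 × sin(58.57°) = 0.64861

0.396 0.649 0.892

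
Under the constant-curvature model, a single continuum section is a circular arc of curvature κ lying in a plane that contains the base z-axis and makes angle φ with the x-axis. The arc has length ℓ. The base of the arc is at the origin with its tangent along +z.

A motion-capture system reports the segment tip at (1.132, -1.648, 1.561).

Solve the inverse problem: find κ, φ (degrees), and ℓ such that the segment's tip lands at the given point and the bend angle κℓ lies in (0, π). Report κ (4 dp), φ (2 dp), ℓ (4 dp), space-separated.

ρ = √(x²+y²) = √(1.132² + -1.648²) = 1.99933
φ = atan2(y, x) mod 360° = atan2(-1.648, 1.132) = 304.4849°
|p|² = ρ² + z² = 1.99933² + 1.561² = 6.43405
κ = 2ρ / |p|² = 2×1.99933 / 6.43405 = 0.62148
θ = 2·atan2(ρ, z) = 2·atan2(1.99933, 1.561) = 1.81579 rad
ℓ = θ/κ = 1.81579/0.62148 = 2.92170

0.6215 304.48 2.9217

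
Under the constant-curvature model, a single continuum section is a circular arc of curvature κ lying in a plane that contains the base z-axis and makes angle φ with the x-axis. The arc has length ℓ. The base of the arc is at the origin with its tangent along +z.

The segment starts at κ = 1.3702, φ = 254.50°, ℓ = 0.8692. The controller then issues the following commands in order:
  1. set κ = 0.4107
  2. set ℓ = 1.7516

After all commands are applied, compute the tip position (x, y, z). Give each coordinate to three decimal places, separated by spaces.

initial: κ=1.3702, φ=254.50°, ℓ=0.8692
cmd 1: set κ=0.4107 → (κ,φ,ℓ)=(0.4107,254.50°,0.8692) → tip=(-0.0410,-0.1479,0.8509)
cmd 2: set ℓ=1.7516 → (κ,φ,ℓ)=(0.4107,254.50°,1.7516) → tip=(-0.1612,-0.5814,1.6044)

-0.161 -0.581 1.604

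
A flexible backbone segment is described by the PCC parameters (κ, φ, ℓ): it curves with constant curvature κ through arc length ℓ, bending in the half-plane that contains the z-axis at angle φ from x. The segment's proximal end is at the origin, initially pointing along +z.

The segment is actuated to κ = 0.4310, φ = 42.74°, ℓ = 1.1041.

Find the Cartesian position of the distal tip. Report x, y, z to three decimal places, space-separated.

θ = κ·ℓ = 0.4310 × 1.1041 = 0.47587 rad
ρ = (1 − cos θ)/κ = (1 − 0.88890)/0.4310 = 0.25778
z = sin θ / κ = 0.45811/0.4310 = 1.06290
x = ρ cos φ = 0.25778 × cos(42.74°) = 0.18933
y = ρ sin φ = 0.25778 × sin(42.74°) = 0.17495

0.189 0.175 1.063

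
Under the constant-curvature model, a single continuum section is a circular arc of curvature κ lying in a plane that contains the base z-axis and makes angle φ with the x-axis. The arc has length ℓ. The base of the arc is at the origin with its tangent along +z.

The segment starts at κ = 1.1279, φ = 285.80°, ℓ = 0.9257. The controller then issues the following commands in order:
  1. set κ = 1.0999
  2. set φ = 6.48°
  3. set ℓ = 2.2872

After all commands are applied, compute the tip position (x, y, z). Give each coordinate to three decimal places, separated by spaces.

1.635 0.186 0.533

initial: κ=1.1279, φ=285.80°, ℓ=0.9257
cmd 1: set κ=1.0999 → (κ,φ,ℓ)=(1.0999,285.80°,0.9257) → tip=(0.1176,-0.4156,0.7738)
cmd 2: set φ=6.48° → (κ,φ,ℓ)=(1.0999,6.48°,0.9257) → tip=(0.4292,0.0487,0.7738)
cmd 3: set ℓ=2.2872 → (κ,φ,ℓ)=(1.0999,6.48°,2.2872) → tip=(1.6355,0.1858,0.5326)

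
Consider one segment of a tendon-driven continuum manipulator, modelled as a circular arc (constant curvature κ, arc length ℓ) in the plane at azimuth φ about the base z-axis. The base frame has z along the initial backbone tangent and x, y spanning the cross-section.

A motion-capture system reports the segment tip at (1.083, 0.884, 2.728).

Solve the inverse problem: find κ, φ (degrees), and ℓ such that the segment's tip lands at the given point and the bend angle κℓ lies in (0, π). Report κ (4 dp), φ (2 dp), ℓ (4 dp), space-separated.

ρ = √(x²+y²) = √(1.083² + 0.884²) = 1.39798
φ = atan2(y, x) mod 360° = atan2(0.884, 1.083) = 39.2231°
|p|² = ρ² + z² = 1.39798² + 2.728² = 9.39633
κ = 2ρ / |p|² = 2×1.39798 / 9.39633 = 0.29756
θ = 2·atan2(ρ, z) = 2·atan2(1.39798, 2.728) = 0.94712 rad
ℓ = θ/κ = 0.94712/0.29756 = 3.18299

0.2976 39.22 3.1830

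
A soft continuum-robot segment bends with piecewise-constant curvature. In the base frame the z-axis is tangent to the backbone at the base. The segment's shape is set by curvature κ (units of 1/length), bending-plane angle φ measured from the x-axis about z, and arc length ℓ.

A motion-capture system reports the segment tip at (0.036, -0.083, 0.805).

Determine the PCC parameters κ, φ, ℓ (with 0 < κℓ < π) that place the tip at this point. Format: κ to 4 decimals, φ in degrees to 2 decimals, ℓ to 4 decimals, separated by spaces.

ρ = √(x²+y²) = √(0.036² + -0.083²) = 0.09047
φ = atan2(y, x) mod 360° = atan2(-0.083, 0.036) = 293.4481°
|p|² = ρ² + z² = 0.09047² + 0.805² = 0.65621
κ = 2ρ / |p|² = 2×0.09047 / 0.65621 = 0.27574
θ = 2·atan2(ρ, z) = 2·atan2(0.09047, 0.805) = 0.22383 rad
ℓ = θ/κ = 0.22383/0.27574 = 0.81176

0.2757 293.45 0.8118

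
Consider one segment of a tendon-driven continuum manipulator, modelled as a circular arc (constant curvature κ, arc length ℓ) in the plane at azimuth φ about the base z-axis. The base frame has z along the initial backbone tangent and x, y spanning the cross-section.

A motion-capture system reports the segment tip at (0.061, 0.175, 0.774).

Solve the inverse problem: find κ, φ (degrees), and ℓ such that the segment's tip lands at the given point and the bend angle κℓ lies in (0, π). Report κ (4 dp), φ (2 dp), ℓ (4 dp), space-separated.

ρ = √(x²+y²) = √(0.061² + 0.175²) = 0.18533
φ = atan2(y, x) mod 360° = atan2(0.175, 0.061) = 70.7829°
|p|² = ρ² + z² = 0.18533² + 0.774² = 0.63342
κ = 2ρ / |p|² = 2×0.18533 / 0.63342 = 0.58516
θ = 2·atan2(ρ, z) = 2·atan2(0.18533, 0.774) = 0.47003 rad
ℓ = θ/κ = 0.47003/0.58516 = 0.80325

0.5852 70.78 0.8033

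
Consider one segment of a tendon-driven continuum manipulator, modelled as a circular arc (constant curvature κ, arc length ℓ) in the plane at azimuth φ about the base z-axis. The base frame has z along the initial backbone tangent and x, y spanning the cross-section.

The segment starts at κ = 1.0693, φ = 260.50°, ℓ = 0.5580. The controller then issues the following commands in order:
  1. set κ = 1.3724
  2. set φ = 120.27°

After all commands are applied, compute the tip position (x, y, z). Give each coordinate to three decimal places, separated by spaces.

-0.103 0.176 0.505

initial: κ=1.0693, φ=260.50°, ℓ=0.5580
cmd 1: set κ=1.3724 → (κ,φ,ℓ)=(1.3724,260.50°,0.5580) → tip=(-0.0336,-0.2006,0.5050)
cmd 2: set φ=120.27° → (κ,φ,ℓ)=(1.3724,120.27°,0.5580) → tip=(-0.1025,0.1757,0.5050)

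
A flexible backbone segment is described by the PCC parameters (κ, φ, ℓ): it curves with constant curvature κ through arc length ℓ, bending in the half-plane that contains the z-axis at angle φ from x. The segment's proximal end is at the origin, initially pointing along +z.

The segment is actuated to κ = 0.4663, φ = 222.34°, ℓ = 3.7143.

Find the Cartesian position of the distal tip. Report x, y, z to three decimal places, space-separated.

θ = κ·ℓ = 0.4663 × 3.7143 = 1.73198 rad
ρ = (1 − cos θ)/κ = (1 − -0.16048)/0.4663 = 2.48871
z = sin θ / κ = 0.98704/0.4663 = 2.11675
x = ρ cos φ = 2.48871 × cos(222.34°) = -1.83956
y = ρ sin φ = 2.48871 × sin(222.34°) = -1.67622

-1.840 -1.676 2.117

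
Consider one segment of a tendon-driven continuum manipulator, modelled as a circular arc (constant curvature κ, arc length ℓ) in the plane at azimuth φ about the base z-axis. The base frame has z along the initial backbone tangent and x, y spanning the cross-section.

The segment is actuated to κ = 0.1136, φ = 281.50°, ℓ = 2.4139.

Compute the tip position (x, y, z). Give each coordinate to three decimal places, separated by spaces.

θ = κ·ℓ = 0.1136 × 2.4139 = 0.27422 rad
ρ = (1 − cos θ)/κ = (1 − 0.96264)/0.1136 = 0.32890
z = sin θ / κ = 0.27080/0.1136 = 2.38376
x = ρ cos φ = 0.32890 × cos(281.50°) = 0.06557
y = ρ sin φ = 0.32890 × sin(281.50°) = -0.32230

0.066 -0.322 2.384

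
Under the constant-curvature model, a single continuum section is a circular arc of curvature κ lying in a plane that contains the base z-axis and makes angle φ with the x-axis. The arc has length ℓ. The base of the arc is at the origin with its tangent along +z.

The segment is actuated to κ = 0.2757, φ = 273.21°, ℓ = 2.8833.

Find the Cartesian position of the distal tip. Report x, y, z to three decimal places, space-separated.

0.061 -1.085 2.589

θ = κ·ℓ = 0.2757 × 2.8833 = 0.79493 rad
ρ = (1 − cos θ)/κ = (1 − 0.70034)/0.2757 = 1.08691
z = sin θ / κ = 0.71381/0.2757 = 2.58909
x = ρ cos φ = 1.08691 × cos(273.21°) = 0.06086
y = ρ sin φ = 1.08691 × sin(273.21°) = -1.08521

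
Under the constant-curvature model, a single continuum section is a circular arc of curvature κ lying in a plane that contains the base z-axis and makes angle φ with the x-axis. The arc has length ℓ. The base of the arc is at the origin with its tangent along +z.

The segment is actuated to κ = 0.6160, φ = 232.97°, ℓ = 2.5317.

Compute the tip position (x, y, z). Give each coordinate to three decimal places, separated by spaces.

-0.967 -1.281 1.623

θ = κ·ℓ = 0.6160 × 2.5317 = 1.55953 rad
ρ = (1 − cos θ)/κ = (1 − 0.01127)/0.6160 = 1.60508
z = sin θ / κ = 0.99994/0.6160 = 1.62327
x = ρ cos φ = 1.60508 × cos(232.97°) = -0.96663
y = ρ sin φ = 1.60508 × sin(232.97°) = -1.28137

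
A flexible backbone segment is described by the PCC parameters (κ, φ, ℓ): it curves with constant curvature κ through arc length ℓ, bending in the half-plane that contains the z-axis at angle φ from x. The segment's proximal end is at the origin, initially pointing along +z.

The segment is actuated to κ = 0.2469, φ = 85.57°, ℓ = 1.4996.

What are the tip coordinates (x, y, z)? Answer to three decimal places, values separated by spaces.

0.021 0.274 1.466

θ = κ·ℓ = 0.2469 × 1.4996 = 0.37025 rad
ρ = (1 − cos θ)/κ = (1 − 0.93224)/0.2469 = 0.27446
z = sin θ / κ = 0.36185/0.2469 = 1.46557
x = ρ cos φ = 0.27446 × cos(85.57°) = 0.02120
y = ρ sin φ = 0.27446 × sin(85.57°) = 0.27364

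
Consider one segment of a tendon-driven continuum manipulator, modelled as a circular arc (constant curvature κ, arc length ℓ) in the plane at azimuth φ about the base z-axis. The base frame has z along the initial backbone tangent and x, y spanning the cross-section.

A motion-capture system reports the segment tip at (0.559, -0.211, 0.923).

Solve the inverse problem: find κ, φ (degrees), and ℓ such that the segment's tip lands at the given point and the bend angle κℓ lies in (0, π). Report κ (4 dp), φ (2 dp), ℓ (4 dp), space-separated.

ρ = √(x²+y²) = √(0.559² + -0.211²) = 0.59750
φ = atan2(y, x) mod 360° = atan2(-0.211, 0.559) = 339.3205°
|p|² = ρ² + z² = 0.59750² + 0.923² = 1.20893
κ = 2ρ / |p|² = 2×0.59750 / 1.20893 = 0.98847
θ = 2·atan2(ρ, z) = 2·atan2(0.59750, 0.923) = 1.14901 rad
ℓ = θ/κ = 1.14901/0.98847 = 1.16241

0.9885 339.32 1.1624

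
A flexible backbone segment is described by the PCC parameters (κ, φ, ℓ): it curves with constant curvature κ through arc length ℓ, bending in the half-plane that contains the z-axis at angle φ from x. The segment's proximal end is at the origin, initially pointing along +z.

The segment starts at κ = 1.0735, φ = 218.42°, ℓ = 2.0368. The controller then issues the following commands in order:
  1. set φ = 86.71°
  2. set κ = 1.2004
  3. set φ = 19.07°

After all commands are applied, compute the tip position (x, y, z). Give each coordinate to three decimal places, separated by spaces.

1.391 0.481 0.535

initial: κ=1.0735, φ=218.42°, ℓ=2.0368
cmd 1: set φ=86.71° → (κ,φ,ℓ)=(1.0735,86.71°,2.0368) → tip=(0.0843,1.4671,0.7605)
cmd 2: set κ=1.2004 → (κ,φ,ℓ)=(1.2004,86.71°,2.0368) → tip=(0.0845,1.4696,0.5345)
cmd 3: set φ=19.07° → (κ,φ,ℓ)=(1.2004,19.07°,2.0368) → tip=(1.3912,0.4809,0.5345)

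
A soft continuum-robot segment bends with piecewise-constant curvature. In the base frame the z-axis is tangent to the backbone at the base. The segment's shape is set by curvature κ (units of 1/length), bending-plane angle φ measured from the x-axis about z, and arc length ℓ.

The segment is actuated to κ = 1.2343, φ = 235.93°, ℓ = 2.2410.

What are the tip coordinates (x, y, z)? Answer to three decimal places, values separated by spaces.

-0.876 -1.295 0.297

θ = κ·ℓ = 1.2343 × 2.2410 = 2.76607 rad
ρ = (1 − cos θ)/κ = (1 − -0.93031)/1.2343 = 1.56389
z = sin θ / κ = 0.36676/1.2343 = 0.29714
x = ρ cos φ = 1.56389 × cos(235.93°) = -0.87610
y = ρ sin φ = 1.56389 × sin(235.93°) = -1.29546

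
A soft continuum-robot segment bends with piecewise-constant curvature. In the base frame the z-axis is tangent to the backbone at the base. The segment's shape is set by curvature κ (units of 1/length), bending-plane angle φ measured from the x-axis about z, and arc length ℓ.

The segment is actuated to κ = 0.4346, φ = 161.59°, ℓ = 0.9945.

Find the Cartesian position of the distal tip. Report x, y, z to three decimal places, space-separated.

θ = κ·ℓ = 0.4346 × 0.9945 = 0.43221 rad
ρ = (1 − cos θ)/κ = (1 − 0.90804)/0.4346 = 0.21159
z = sin θ / κ = 0.41888/0.4346 = 0.96382
x = ρ cos φ = 0.21159 × cos(161.59°) = -0.20076
y = ρ sin φ = 0.21159 × sin(161.59°) = 0.06682

-0.201 0.067 0.964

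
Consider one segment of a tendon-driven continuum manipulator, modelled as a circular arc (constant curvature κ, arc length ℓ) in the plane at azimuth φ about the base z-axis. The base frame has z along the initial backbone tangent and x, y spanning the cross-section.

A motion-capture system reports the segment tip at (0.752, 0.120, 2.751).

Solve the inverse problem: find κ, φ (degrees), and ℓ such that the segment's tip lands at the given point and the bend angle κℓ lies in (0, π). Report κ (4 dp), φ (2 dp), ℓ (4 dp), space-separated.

0.1869 9.07 2.8894

ρ = √(x²+y²) = √(0.752² + 0.120²) = 0.76151
φ = atan2(y, x) mod 360° = atan2(0.120, 0.752) = 9.0665°
|p|² = ρ² + z² = 0.76151² + 2.751² = 8.14790
κ = 2ρ / |p|² = 2×0.76151 / 8.14790 = 0.18692
θ = 2·atan2(ρ, z) = 2·atan2(0.76151, 2.751) = 0.54010 rad
ℓ = θ/κ = 0.54010/0.18692 = 2.88945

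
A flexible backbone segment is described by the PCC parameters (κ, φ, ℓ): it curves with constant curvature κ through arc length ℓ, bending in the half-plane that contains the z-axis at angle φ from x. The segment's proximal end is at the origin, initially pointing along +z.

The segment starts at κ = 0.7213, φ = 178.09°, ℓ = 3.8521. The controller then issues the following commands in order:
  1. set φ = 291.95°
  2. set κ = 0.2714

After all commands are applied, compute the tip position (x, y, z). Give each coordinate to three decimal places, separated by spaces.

initial: κ=0.7213, φ=178.09°, ℓ=3.8521
cmd 1: set φ=291.95° → (κ,φ,ℓ)=(0.7213,291.95°,3.8521) → tip=(1.0027,-2.4879,0.4924)
cmd 2: set κ=0.2714 → (κ,φ,ℓ)=(0.2714,291.95°,3.8521) → tip=(0.6866,-1.7036,3.1877)

0.687 -1.704 3.188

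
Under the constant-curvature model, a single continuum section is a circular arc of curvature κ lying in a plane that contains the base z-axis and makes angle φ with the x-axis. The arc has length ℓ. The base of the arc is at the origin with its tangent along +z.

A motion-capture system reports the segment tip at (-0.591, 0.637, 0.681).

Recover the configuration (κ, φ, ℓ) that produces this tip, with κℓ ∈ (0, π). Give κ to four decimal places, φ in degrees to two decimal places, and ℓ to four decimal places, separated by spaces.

ρ = √(x²+y²) = √(-0.591² + 0.637²) = 0.86894
φ = atan2(y, x) mod 360° = atan2(0.637, -0.591) = 132.8547°
|p|² = ρ² + z² = 0.86894² + 0.681² = 1.21881
κ = 2ρ / |p|² = 2×0.86894 / 1.21881 = 1.42588
θ = 2·atan2(ρ, z) = 2·atan2(0.86894, 0.681) = 1.81213 rad
ℓ = θ/κ = 1.81213/1.42588 = 1.27089

1.4259 132.85 1.2709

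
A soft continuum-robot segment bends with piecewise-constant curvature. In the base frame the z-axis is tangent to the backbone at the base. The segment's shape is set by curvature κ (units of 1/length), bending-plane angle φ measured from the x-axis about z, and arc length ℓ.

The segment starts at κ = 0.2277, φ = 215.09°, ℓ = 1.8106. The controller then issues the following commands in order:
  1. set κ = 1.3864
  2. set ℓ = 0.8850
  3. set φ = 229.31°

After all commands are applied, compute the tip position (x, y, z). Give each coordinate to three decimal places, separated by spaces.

initial: κ=0.2277, φ=215.09°, ℓ=1.8106
cmd 1: set κ=1.3864 → (κ,φ,ℓ)=(1.3864,215.09°,1.8106) → tip=(-1.0666,-0.7494,0.4257)
cmd 2: set ℓ=0.8850 → (κ,φ,ℓ)=(1.3864,215.09°,0.8850) → tip=(-0.3912,-0.2749,0.6791)
cmd 3: set φ=229.31° → (κ,φ,ℓ)=(1.3864,229.31°,0.8850) → tip=(-0.3117,-0.3626,0.6791)

-0.312 -0.363 0.679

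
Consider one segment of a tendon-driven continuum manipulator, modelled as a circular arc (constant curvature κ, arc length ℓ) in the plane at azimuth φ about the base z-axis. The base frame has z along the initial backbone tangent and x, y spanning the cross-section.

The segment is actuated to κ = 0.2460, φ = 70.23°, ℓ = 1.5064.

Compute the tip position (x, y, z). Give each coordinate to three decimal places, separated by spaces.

θ = κ·ℓ = 0.2460 × 1.5064 = 0.37057 rad
ρ = (1 − cos θ)/κ = (1 − 0.93212)/0.2460 = 0.27594
z = sin θ / κ = 0.36215/0.2460 = 1.47216
x = ρ cos φ = 0.27594 × cos(70.23°) = 0.09333
y = ρ sin φ = 0.27594 × sin(70.23°) = 0.25967

0.093 0.260 1.472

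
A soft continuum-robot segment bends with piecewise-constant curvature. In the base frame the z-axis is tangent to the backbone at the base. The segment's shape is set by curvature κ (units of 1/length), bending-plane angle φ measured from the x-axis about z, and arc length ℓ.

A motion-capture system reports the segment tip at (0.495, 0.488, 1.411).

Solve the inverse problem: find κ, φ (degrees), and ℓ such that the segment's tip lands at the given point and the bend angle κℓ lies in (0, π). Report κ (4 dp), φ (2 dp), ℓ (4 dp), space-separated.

ρ = √(x²+y²) = √(0.495² + 0.488²) = 0.69510
φ = atan2(y, x) mod 360° = atan2(0.488, 0.495) = 44.5920°
|p|² = ρ² + z² = 0.69510² + 1.411² = 2.47409
κ = 2ρ / |p|² = 2×0.69510 / 2.47409 = 0.56191
θ = 2·atan2(ρ, z) = 2·atan2(0.69510, 1.411) = 0.91547 rad
ℓ = θ/κ = 0.91547/0.56191 = 1.62922

0.5619 44.59 1.6292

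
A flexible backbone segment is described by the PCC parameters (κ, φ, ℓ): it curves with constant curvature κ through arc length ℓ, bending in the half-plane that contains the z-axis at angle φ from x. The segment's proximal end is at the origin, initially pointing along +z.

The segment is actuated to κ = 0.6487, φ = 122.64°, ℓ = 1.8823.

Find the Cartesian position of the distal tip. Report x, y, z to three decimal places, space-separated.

-0.547 0.853 1.448

θ = κ·ℓ = 0.6487 × 1.8823 = 1.22105 rad
ρ = (1 − cos θ)/κ = (1 − 0.34266)/0.6487 = 1.01332
z = sin θ / κ = 0.93946/0.6487 = 1.44822
x = ρ cos φ = 1.01332 × cos(122.64°) = -0.54654
y = ρ sin φ = 1.01332 × sin(122.64°) = 0.85329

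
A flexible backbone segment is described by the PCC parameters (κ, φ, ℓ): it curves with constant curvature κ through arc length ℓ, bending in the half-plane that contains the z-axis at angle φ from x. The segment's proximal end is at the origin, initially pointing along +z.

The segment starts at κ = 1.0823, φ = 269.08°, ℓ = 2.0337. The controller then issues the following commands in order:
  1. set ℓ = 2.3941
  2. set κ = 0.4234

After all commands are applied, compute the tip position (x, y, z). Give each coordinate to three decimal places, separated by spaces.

-0.018 -1.113 2.005

initial: κ=1.0823, φ=269.08°, ℓ=2.0337
cmd 1: set ℓ=2.3941 → (κ,φ,ℓ)=(1.0823,269.08°,2.3941) → tip=(-0.0275,-1.7112,0.4833)
cmd 2: set κ=0.4234 → (κ,φ,ℓ)=(0.4234,269.08°,2.3941) → tip=(-0.0179,-1.1129,2.0047)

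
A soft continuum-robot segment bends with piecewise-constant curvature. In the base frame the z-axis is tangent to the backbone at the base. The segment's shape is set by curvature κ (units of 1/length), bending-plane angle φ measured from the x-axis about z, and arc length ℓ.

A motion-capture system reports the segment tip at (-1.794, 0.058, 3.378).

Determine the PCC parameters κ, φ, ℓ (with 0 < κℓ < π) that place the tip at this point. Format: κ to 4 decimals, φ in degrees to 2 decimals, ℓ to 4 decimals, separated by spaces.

ρ = √(x²+y²) = √(-1.794² + 0.058²) = 1.79494
φ = atan2(y, x) mod 360° = atan2(0.058, -1.794) = 178.1483°
|p|² = ρ² + z² = 1.79494² + 3.378² = 14.63268
κ = 2ρ / |p|² = 2×1.79494 / 14.63268 = 0.24533
θ = 2·atan2(ρ, z) = 2·atan2(1.79494, 3.378) = 0.97684 rad
ℓ = θ/κ = 0.97684/0.24533 = 3.98170

0.2453 178.15 3.9817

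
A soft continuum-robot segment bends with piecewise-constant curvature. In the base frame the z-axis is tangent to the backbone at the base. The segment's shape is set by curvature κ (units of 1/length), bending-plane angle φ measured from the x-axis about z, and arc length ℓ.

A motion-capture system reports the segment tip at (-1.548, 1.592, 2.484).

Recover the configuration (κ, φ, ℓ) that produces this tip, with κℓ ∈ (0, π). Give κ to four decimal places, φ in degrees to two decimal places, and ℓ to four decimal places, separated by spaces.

ρ = √(x²+y²) = √(-1.548² + 1.592²) = 2.22053
φ = atan2(y, x) mod 360° = atan2(1.592, -1.548) = 134.1972°
|p|² = ρ² + z² = 2.22053² + 2.484² = 11.10102
κ = 2ρ / |p|² = 2×2.22053 / 11.10102 = 0.40006
θ = 2·atan2(ρ, z) = 2·atan2(2.22053, 2.484) = 1.45891 rad
ℓ = θ/κ = 1.45891/0.40006 = 3.64673

0.4001 134.20 3.6467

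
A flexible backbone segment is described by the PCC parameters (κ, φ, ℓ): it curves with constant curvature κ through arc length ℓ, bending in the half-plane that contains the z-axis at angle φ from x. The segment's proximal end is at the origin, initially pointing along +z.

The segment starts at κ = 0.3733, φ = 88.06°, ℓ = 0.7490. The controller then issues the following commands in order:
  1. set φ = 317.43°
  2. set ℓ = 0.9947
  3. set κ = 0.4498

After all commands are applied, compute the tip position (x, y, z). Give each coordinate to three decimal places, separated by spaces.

0.161 -0.148 0.962

initial: κ=0.3733, φ=88.06°, ℓ=0.7490
cmd 1: set φ=317.43° → (κ,φ,ℓ)=(0.3733,317.43°,0.7490) → tip=(0.0766,-0.0704,0.7393)
cmd 2: set ℓ=0.9947 → (κ,φ,ℓ)=(0.3733,317.43°,0.9947) → tip=(0.1344,-0.1235,0.9720)
cmd 3: set κ=0.4498 → (κ,φ,ℓ)=(0.4498,317.43°,0.9947) → tip=(0.1612,-0.1480,0.9618)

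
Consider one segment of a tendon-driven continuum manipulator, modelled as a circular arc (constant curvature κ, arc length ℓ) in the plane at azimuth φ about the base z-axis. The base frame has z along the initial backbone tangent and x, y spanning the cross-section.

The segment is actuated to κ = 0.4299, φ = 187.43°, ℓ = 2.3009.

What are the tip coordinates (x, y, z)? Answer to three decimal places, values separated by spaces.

θ = κ·ℓ = 0.4299 × 2.3009 = 0.98916 rad
ρ = (1 − cos θ)/κ = (1 − 0.54939)/0.4299 = 1.04816
z = sin θ / κ = 0.83556/0.4299 = 1.94362
x = ρ cos φ = 1.04816 × cos(187.43°) = -1.03936
y = ρ sin φ = 1.04816 × sin(187.43°) = -0.13554

-1.039 -0.136 1.944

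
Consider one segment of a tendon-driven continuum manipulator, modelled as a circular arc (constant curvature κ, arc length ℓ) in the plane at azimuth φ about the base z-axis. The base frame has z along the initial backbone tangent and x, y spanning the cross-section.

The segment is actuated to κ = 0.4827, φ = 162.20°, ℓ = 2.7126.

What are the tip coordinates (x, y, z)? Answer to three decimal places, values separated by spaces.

-1.463 0.470 2.001

θ = κ·ℓ = 0.4827 × 2.7126 = 1.30937 rad
ρ = (1 − cos θ)/κ = (1 − 0.25846)/0.4827 = 1.53624
z = sin θ / κ = 0.96602/0.4827 = 2.00129
x = ρ cos φ = 1.53624 × cos(162.20°) = -1.46270
y = ρ sin φ = 1.53624 × sin(162.20°) = 0.46962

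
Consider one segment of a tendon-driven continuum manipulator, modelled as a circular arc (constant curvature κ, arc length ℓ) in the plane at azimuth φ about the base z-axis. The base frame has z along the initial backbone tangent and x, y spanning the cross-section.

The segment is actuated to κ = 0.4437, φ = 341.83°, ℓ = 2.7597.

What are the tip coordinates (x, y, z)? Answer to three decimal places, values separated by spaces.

θ = κ·ℓ = 0.4437 × 2.7597 = 1.22448 rad
ρ = (1 − cos θ)/κ = (1 − 0.33944)/0.4437 = 1.48876
z = sin θ / κ = 0.94063/0.4437 = 2.11997
x = ρ cos φ = 1.48876 × cos(341.83°) = 1.41453
y = ρ sin φ = 1.48876 × sin(341.83°) = -0.46425

1.415 -0.464 2.120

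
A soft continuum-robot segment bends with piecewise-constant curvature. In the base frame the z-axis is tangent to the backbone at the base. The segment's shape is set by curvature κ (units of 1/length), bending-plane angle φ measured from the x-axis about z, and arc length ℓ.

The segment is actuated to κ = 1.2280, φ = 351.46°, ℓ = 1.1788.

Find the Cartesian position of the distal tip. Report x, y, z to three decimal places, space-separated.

θ = κ·ℓ = 1.2280 × 1.1788 = 1.44757 rad
ρ = (1 − cos θ)/κ = (1 − 0.12292)/1.2280 = 0.71424
z = sin θ / κ = 0.99242/1.2280 = 0.80816
x = ρ cos φ = 0.71424 × cos(351.46°) = 0.70632
y = ρ sin φ = 0.71424 × sin(351.46°) = -0.10606

0.706 -0.106 0.808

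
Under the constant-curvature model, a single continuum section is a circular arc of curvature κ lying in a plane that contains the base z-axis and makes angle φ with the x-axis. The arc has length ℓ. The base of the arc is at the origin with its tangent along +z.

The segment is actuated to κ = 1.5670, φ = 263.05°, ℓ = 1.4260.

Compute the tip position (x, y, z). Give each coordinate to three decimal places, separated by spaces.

-0.125 -1.024 0.503

θ = κ·ℓ = 1.5670 × 1.4260 = 2.23454 rad
ρ = (1 − cos θ)/κ = (1 − -0.61607)/1.5670 = 1.03132
z = sin θ / κ = 0.78769/1.5670 = 0.50267
x = ρ cos φ = 1.03132 × cos(263.05°) = -0.12479
y = ρ sin φ = 1.03132 × sin(263.05°) = -1.02374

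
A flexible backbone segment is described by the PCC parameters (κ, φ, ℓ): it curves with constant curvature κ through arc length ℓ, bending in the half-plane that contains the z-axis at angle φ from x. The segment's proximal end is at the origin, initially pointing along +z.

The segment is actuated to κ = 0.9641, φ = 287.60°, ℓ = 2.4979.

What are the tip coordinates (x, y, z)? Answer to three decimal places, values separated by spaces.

θ = κ·ℓ = 0.9641 × 2.4979 = 2.40823 rad
ρ = (1 − cos θ)/κ = (1 − -0.74292)/0.9641 = 1.80783
z = sin θ / κ = 0.66938/0.9641 = 0.69430
x = ρ cos φ = 1.80783 × cos(287.60°) = 0.54663
y = ρ sin φ = 1.80783 × sin(287.60°) = -1.72320

0.547 -1.723 0.694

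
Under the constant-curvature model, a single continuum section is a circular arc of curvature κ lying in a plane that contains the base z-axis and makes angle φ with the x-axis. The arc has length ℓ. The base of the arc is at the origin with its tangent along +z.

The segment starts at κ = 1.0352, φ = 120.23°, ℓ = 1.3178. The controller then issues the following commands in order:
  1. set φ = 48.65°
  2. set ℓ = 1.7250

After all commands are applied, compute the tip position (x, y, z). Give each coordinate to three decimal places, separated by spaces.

0.774 0.880 0.944

initial: κ=1.0352, φ=120.23°, ℓ=1.3178
cmd 1: set φ=48.65° → (κ,φ,ℓ)=(1.0352,48.65°,1.3178) → tip=(0.5073,0.5764,0.9455)
cmd 2: set ℓ=1.7250 → (κ,φ,ℓ)=(1.0352,48.65°,1.7250) → tip=(0.7743,0.8798,0.9438)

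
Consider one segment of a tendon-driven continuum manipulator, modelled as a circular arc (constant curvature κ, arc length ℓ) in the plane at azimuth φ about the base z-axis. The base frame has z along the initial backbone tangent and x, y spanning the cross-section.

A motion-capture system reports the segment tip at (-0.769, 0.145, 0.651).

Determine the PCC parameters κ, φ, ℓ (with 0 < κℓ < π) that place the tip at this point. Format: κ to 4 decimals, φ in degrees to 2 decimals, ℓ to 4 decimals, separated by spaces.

ρ = √(x²+y²) = √(-0.769² + 0.145²) = 0.78255
φ = atan2(y, x) mod 360° = atan2(0.145, -0.769) = 169.3219°
|p|² = ρ² + z² = 0.78255² + 0.651² = 1.03619
κ = 2ρ / |p|² = 2×0.78255 / 1.03619 = 1.51044
θ = 2·atan2(ρ, z) = 2·atan2(0.78255, 0.651) = 1.75382 rad
ℓ = θ/κ = 1.75382/1.51044 = 1.16113

1.5104 169.32 1.1611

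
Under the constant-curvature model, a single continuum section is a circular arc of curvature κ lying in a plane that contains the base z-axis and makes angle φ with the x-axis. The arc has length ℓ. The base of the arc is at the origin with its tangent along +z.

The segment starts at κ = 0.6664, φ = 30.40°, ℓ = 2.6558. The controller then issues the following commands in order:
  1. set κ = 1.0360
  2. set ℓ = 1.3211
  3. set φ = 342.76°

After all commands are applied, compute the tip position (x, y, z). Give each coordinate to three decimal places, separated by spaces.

0.737 -0.229 0.946

initial: κ=0.6664, φ=30.40°, ℓ=2.6558
cmd 1: set κ=1.0360 → (κ,φ,ℓ)=(1.0360,30.40°,2.6558) → tip=(1.6025,0.9402,0.3671)
cmd 2: set ℓ=1.3211 → (κ,φ,ℓ)=(1.0360,30.40°,1.3211) → tip=(0.6654,0.3904,0.9456)
cmd 3: set φ=342.76° → (κ,φ,ℓ)=(1.0360,342.76°,1.3211) → tip=(0.7368,-0.2286,0.9456)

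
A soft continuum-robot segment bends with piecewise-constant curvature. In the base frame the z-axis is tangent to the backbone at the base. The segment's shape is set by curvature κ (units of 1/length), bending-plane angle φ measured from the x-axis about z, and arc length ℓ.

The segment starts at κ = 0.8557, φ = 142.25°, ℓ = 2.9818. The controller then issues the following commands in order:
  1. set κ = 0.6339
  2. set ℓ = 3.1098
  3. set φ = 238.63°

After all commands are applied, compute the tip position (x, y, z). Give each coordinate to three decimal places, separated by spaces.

initial: κ=0.8557, φ=142.25°, ℓ=2.9818
cmd 1: set κ=0.6339 → (κ,φ,ℓ)=(0.6339,142.25°,2.9818) → tip=(-1.6390,1.2690,1.4978)
cmd 2: set ℓ=3.1098 → (κ,φ,ℓ)=(0.6339,142.25°,3.1098) → tip=(-1.7337,1.3423,1.4527)
cmd 3: set φ=238.63° → (κ,φ,ℓ)=(0.6339,238.63°,3.1098) → tip=(-1.1414,-1.8721,1.4527)

-1.141 -1.872 1.453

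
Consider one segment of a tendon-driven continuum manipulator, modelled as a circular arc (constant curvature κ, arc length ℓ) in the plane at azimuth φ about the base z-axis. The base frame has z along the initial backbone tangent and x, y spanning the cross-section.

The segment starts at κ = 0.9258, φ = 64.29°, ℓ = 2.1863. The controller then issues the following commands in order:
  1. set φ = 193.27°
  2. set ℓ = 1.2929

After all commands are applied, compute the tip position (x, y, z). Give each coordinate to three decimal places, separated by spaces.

-0.667 -0.157 1.006

initial: κ=0.9258, φ=64.29°, ℓ=2.1863
cmd 1: set φ=193.27° → (κ,φ,ℓ)=(0.9258,193.27°,2.1863) → tip=(-1.5117,-0.3565,0.9711)
cmd 2: set ℓ=1.2929 → (κ,φ,ℓ)=(0.9258,193.27°,1.2929) → tip=(-0.6674,-0.1574,1.0055)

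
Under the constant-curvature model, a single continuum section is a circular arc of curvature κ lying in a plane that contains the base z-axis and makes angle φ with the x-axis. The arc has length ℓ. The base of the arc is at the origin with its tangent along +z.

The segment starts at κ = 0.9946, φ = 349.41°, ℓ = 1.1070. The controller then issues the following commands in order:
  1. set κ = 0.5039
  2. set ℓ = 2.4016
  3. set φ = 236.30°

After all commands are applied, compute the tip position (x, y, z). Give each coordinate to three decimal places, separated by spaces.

initial: κ=0.9946, φ=349.41°, ℓ=1.1070
cmd 1: set κ=0.5039 → (κ,φ,ℓ)=(0.5039,349.41°,1.1070) → tip=(0.2957,-0.0553,1.0505)
cmd 2: set ℓ=2.4016 → (κ,φ,ℓ)=(0.5039,349.41°,2.4016) → tip=(1.2624,-0.2360,1.8569)
cmd 3: set φ=236.30° → (κ,φ,ℓ)=(0.5039,236.30°,2.4016) → tip=(-0.7126,-1.0684,1.8569)

-0.713 -1.068 1.857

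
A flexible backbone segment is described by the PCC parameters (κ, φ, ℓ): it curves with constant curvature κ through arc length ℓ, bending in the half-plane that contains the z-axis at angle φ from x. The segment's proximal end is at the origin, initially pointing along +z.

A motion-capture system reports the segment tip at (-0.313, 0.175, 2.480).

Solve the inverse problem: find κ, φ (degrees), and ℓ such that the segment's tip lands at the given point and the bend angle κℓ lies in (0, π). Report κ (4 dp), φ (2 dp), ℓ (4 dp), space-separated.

0.1142 150.79 2.5144

ρ = √(x²+y²) = √(-0.313² + 0.175²) = 0.35860
φ = atan2(y, x) mod 360° = atan2(0.175, -0.313) = 150.7902°
|p|² = ρ² + z² = 0.35860² + 2.480² = 6.27899
κ = 2ρ / |p|² = 2×0.35860 / 6.27899 = 0.11422
θ = 2·atan2(ρ, z) = 2·atan2(0.35860, 2.480) = 0.28720 rad
ℓ = θ/κ = 0.28720/0.11422 = 2.51443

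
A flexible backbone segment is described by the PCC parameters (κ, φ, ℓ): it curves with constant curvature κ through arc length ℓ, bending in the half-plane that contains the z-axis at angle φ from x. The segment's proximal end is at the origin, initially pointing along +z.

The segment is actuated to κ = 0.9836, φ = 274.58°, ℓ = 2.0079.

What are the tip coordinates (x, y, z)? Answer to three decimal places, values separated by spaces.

θ = κ·ℓ = 0.9836 × 2.0079 = 1.97497 rad
ρ = (1 − cos θ)/κ = (1 − -0.39326)/0.9836 = 1.41649
z = sin θ / κ = 0.91943/0.9836 = 0.93476
x = ρ cos φ = 1.41649 × cos(274.58°) = 0.11311
y = ρ sin φ = 1.41649 × sin(274.58°) = -1.41197

0.113 -1.412 0.935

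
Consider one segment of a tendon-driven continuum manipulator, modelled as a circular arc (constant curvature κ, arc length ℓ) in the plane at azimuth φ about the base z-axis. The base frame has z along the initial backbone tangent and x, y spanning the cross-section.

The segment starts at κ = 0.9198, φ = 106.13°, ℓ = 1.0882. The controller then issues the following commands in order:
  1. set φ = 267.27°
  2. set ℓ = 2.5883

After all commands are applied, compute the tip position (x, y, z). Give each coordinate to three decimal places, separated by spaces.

initial: κ=0.9198, φ=106.13°, ℓ=1.0882
cmd 1: set φ=267.27° → (κ,φ,ℓ)=(0.9198,267.27°,1.0882) → tip=(-0.0238,-0.5001,0.9154)
cmd 2: set ℓ=2.5883 → (κ,φ,ℓ)=(0.9198,267.27°,2.5883) → tip=(-0.0893,-1.8724,0.7497)

-0.089 -1.872 0.750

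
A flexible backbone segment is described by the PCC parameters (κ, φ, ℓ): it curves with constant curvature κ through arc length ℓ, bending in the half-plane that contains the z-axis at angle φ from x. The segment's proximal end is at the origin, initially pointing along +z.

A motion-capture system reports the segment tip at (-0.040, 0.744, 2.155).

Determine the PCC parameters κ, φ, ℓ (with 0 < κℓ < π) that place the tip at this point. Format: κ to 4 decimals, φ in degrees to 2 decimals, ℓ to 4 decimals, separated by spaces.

0.2866 93.08 2.3228

ρ = √(x²+y²) = √(-0.040² + 0.744²) = 0.74507
φ = atan2(y, x) mod 360° = atan2(0.744, -0.040) = 93.0775°
|p|² = ρ² + z² = 0.74507² + 2.155² = 5.19916
κ = 2ρ / |p|² = 2×0.74507 / 5.19916 = 0.28661
θ = 2·atan2(ρ, z) = 2·atan2(0.74507, 2.155) = 0.66575 rad
ℓ = θ/κ = 0.66575/0.28661 = 2.32283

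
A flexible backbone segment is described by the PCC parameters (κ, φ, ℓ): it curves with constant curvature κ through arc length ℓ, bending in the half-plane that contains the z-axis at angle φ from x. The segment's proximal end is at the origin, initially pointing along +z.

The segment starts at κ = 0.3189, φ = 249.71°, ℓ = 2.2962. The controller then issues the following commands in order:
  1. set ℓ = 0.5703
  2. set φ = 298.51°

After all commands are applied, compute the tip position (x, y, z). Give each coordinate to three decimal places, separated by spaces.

0.025 -0.045 0.567

initial: κ=0.3189, φ=249.71°, ℓ=2.2962
cmd 1: set ℓ=0.5703 → (κ,φ,ℓ)=(0.3189,249.71°,0.5703) → tip=(-0.0179,-0.0485,0.5672)
cmd 2: set φ=298.51° → (κ,φ,ℓ)=(0.3189,298.51°,0.5703) → tip=(0.0247,-0.0454,0.5672)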